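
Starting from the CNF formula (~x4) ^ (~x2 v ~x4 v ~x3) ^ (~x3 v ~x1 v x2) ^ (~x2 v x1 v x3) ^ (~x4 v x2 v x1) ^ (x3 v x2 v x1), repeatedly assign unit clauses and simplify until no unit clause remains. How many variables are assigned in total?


Unit propagation repeatedly assigns the literal in any unit clause, then simplifies.
Assignments in order: x4 = F.
No further unit clauses remain.
Total variables assigned = 1.

1


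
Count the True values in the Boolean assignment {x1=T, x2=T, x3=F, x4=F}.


The weight is the number of variables assigned True.
True variables: x1, x2.
Weight = 2.

2


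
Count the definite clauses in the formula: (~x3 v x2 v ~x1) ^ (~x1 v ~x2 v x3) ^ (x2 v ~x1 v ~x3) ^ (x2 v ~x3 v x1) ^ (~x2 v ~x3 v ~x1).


A definite clause has exactly one positive literal.
Clause 1: 1 positive -> definite
Clause 2: 1 positive -> definite
Clause 3: 1 positive -> definite
Clause 4: 2 positive -> not definite
Clause 5: 0 positive -> not definite
Definite clause count = 3.

3


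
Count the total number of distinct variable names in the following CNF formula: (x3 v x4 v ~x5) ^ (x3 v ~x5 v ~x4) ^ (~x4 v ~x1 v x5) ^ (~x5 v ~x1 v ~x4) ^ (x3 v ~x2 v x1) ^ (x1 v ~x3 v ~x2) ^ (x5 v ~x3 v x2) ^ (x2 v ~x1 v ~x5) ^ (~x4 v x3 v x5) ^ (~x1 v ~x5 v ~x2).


Identify each distinct variable in the formula.
Variables found: x1, x2, x3, x4, x5.
Total distinct variables = 5.

5


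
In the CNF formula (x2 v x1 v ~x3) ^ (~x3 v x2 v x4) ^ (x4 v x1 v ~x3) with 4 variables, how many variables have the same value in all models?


Find all satisfying assignments: 12 model(s).
Check which variables have the same value in every model.
No variable is fixed across all models.
Backbone size = 0.

0


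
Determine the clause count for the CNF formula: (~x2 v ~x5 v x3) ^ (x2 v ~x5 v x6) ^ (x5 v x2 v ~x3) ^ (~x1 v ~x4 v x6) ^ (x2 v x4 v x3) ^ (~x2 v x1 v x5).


Each group enclosed in parentheses joined by ^ is one clause.
Counting the conjuncts: 6 clauses.

6


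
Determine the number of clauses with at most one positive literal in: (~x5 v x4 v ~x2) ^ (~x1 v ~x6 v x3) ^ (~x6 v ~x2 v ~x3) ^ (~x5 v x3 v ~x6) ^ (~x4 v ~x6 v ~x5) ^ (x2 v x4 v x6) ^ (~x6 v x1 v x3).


A Horn clause has at most one positive literal.
Clause 1: 1 positive lit(s) -> Horn
Clause 2: 1 positive lit(s) -> Horn
Clause 3: 0 positive lit(s) -> Horn
Clause 4: 1 positive lit(s) -> Horn
Clause 5: 0 positive lit(s) -> Horn
Clause 6: 3 positive lit(s) -> not Horn
Clause 7: 2 positive lit(s) -> not Horn
Total Horn clauses = 5.

5


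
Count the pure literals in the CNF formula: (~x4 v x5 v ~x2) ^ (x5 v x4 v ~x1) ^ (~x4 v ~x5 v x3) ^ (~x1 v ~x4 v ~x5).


A pure literal appears in only one polarity across all clauses.
Pure literals: x1 (negative only), x2 (negative only), x3 (positive only).
Count = 3.

3


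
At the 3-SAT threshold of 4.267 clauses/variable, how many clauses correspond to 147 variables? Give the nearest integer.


The 3-SAT phase transition occurs at approximately 4.267 clauses per variable.
m = 4.267 * 147 = 627.249.
Rounded to nearest integer: 627.

627


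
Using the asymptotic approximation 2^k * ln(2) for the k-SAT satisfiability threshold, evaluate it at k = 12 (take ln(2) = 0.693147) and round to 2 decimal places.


Using the asymptotic formula: threshold ~ 2^k * ln(2).
2^12 = 4096.
4096 * 0.693147 = 2839.13.

2839.13


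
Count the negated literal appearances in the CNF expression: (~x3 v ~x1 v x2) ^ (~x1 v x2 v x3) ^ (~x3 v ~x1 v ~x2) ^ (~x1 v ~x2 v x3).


Scan each clause for negated literals.
Clause 1: 2 negative; Clause 2: 1 negative; Clause 3: 3 negative; Clause 4: 2 negative.
Total negative literal occurrences = 8.

8


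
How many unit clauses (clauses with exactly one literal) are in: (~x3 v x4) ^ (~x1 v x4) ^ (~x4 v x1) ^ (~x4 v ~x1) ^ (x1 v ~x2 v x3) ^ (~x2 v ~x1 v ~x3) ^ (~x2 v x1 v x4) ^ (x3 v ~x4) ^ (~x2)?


A unit clause contains exactly one literal.
Unit clauses found: (~x2).
Count = 1.

1


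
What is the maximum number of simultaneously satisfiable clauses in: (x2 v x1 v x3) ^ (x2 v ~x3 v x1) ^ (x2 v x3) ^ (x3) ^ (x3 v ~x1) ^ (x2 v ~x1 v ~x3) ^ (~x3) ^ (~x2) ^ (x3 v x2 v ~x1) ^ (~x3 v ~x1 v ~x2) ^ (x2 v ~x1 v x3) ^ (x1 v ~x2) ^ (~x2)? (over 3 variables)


Enumerate all 8 truth assignments.
For each, count how many of the 13 clauses are satisfied.
The formula is not fully satisfiable, so the maximum is below 13.
Maximum simultaneously satisfiable clauses = 11.

11


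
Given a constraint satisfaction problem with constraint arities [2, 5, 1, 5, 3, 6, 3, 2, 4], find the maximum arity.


The arities are: 2, 5, 1, 5, 3, 6, 3, 2, 4.
Scan for the maximum value.
Maximum arity = 6.

6


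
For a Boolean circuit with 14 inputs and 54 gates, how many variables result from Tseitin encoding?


The Tseitin transformation introduces one auxiliary variable per gate.
Total variables = inputs + gates = 14 + 54 = 68.

68


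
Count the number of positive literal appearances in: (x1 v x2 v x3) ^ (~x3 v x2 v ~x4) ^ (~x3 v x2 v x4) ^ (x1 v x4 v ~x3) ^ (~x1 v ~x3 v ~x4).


Scan each clause for unnegated literals.
Clause 1: 3 positive; Clause 2: 1 positive; Clause 3: 2 positive; Clause 4: 2 positive; Clause 5: 0 positive.
Total positive literal occurrences = 8.

8


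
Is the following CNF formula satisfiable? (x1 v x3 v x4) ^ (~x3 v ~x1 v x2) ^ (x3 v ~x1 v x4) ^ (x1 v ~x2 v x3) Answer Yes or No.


Check all 16 possible truth assignments.
Number of satisfying assignments found: 9.
The formula is satisfiable.

Yes


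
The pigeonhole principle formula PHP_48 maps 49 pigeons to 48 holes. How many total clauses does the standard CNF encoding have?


The PHP encoding has two parts:
1) At-least-one-hole clauses: 49 (one per pigeon, each with 48 literals).
2) At-most-one-pigeon-per-hole clauses: 48 holes * C(49,2) = 48 * 1176 = 56448.
Total clauses = 49 + 56448 = 56497.

56497


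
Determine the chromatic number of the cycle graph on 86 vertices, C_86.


A cycle on an even number of vertices is bipartite: alternate two colors around the cycle.
Since 86 is even, two colors suffice, and at least two are needed because the graph has edges.
Chromatic number = 2.

2


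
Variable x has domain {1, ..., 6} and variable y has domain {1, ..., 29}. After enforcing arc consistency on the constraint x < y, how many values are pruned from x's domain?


For the constraint x < y, x needs a supporting value in y's domain.
x can be at most 28 (one less than y's maximum).
Valid x values from domain: 6 out of 6.
Pruned = 6 - 6 = 0.

0


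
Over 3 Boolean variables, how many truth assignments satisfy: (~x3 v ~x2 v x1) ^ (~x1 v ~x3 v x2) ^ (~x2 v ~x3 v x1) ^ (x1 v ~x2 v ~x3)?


Enumerate all 8 truth assignments over 3 variables.
Test each against every clause.
Satisfying assignments found: 6.

6


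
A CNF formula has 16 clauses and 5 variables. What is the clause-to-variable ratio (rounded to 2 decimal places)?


Clause-to-variable ratio = clauses / variables.
16 / 5 = 3.2.

3.2


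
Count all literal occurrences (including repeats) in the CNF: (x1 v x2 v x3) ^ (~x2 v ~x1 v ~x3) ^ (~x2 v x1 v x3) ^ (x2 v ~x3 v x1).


Clause lengths: 3, 3, 3, 3.
Sum = 3 + 3 + 3 + 3 = 12.

12


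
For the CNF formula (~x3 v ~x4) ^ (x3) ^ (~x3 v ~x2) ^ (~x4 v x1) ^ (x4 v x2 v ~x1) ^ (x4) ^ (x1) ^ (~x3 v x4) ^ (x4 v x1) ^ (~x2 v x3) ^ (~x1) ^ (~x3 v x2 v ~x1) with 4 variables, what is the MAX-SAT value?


Enumerate all 16 truth assignments.
For each, count how many of the 12 clauses are satisfied.
The formula is not fully satisfiable, so the maximum is below 12.
Maximum simultaneously satisfiable clauses = 10.

10


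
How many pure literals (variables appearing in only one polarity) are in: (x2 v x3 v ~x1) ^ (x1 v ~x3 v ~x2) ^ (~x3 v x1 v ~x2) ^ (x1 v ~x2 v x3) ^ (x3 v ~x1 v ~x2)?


A pure literal appears in only one polarity across all clauses.
No pure literals found.
Count = 0.

0


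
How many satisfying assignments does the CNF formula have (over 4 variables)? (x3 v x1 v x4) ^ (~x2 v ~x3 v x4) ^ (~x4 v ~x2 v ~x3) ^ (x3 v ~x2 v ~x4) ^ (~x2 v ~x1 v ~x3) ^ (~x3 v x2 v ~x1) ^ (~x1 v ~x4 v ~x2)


Enumerate all 16 truth assignments over 4 variables.
Test each against every clause.
Satisfying assignments found: 6.

6


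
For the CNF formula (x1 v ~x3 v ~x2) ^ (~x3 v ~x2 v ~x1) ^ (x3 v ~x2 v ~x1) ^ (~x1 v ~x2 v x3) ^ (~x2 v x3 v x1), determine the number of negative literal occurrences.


Scan each clause for negated literals.
Clause 1: 2 negative; Clause 2: 3 negative; Clause 3: 2 negative; Clause 4: 2 negative; Clause 5: 1 negative.
Total negative literal occurrences = 10.

10


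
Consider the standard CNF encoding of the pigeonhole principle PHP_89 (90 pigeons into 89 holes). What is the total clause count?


The PHP encoding has two parts:
1) At-least-one-hole clauses: 90 (one per pigeon, each with 89 literals).
2) At-most-one-pigeon-per-hole clauses: 89 holes * C(90,2) = 89 * 4005 = 356445.
Total clauses = 90 + 356445 = 356535.

356535


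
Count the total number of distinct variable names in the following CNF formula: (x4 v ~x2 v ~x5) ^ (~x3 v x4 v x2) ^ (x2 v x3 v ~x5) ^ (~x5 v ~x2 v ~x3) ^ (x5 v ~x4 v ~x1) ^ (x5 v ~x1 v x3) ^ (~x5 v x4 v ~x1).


Identify each distinct variable in the formula.
Variables found: x1, x2, x3, x4, x5.
Total distinct variables = 5.

5


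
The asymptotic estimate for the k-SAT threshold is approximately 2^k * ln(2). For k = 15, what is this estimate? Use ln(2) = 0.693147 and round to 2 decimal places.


Using the asymptotic formula: threshold ~ 2^k * ln(2).
2^15 = 32768.
32768 * 0.693147 = 22713.04.

22713.04


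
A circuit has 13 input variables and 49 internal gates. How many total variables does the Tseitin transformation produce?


The Tseitin transformation introduces one auxiliary variable per gate.
Total variables = inputs + gates = 13 + 49 = 62.

62


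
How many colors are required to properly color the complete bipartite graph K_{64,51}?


K_{64,51} is bipartite by definition: the two parts are independent sets, with every edge crossing between them.
Color all vertices in one part with color 1 and all vertices in the other part with color 2.
Since the graph has at least one edge, one color does not suffice.
Chromatic number = 2.

2


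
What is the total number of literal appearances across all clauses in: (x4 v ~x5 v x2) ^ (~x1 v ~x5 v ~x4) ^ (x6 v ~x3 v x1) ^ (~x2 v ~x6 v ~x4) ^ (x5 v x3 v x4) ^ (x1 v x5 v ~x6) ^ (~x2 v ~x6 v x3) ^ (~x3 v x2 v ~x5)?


Clause lengths: 3, 3, 3, 3, 3, 3, 3, 3.
Sum = 3 + 3 + 3 + 3 + 3 + 3 + 3 + 3 = 24.

24


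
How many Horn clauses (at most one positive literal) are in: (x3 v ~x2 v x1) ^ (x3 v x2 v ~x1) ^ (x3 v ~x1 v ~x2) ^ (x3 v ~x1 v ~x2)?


A Horn clause has at most one positive literal.
Clause 1: 2 positive lit(s) -> not Horn
Clause 2: 2 positive lit(s) -> not Horn
Clause 3: 1 positive lit(s) -> Horn
Clause 4: 1 positive lit(s) -> Horn
Total Horn clauses = 2.

2


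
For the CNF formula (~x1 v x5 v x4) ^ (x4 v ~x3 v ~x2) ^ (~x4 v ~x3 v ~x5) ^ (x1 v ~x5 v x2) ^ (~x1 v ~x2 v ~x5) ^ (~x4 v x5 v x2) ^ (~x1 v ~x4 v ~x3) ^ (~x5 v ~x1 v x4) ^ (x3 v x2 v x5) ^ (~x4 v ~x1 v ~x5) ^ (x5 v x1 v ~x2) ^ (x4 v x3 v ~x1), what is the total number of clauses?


Each group enclosed in parentheses joined by ^ is one clause.
Counting the conjuncts: 12 clauses.

12


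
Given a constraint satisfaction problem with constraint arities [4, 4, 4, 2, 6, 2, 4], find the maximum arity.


The arities are: 4, 4, 4, 2, 6, 2, 4.
Scan for the maximum value.
Maximum arity = 6.

6


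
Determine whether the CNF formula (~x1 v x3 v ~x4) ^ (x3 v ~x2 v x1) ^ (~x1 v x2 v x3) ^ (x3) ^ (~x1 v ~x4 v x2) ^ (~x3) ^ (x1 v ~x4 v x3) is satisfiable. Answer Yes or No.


Check all 16 possible truth assignments.
Number of satisfying assignments found: 0.
The formula is unsatisfiable.

No


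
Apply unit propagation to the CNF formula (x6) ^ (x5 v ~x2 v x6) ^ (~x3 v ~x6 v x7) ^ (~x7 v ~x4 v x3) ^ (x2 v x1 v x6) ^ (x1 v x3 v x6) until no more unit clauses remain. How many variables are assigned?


Unit propagation repeatedly assigns the literal in any unit clause, then simplifies.
Assignments in order: x6 = T.
No further unit clauses remain.
Total variables assigned = 1.

1


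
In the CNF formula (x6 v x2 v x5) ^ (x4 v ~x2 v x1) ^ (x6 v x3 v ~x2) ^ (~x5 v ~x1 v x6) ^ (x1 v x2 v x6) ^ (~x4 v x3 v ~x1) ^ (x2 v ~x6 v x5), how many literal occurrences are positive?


Scan each clause for unnegated literals.
Clause 1: 3 positive; Clause 2: 2 positive; Clause 3: 2 positive; Clause 4: 1 positive; Clause 5: 3 positive; Clause 6: 1 positive; Clause 7: 2 positive.
Total positive literal occurrences = 14.

14


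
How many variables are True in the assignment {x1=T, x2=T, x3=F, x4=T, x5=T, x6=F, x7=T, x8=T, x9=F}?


The weight is the number of variables assigned True.
True variables: x1, x2, x4, x5, x7, x8.
Weight = 6.

6


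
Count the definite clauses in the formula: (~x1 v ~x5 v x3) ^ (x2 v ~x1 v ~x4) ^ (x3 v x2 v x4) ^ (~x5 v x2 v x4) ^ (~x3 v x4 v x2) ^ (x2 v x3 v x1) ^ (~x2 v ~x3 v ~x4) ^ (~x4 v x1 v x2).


A definite clause has exactly one positive literal.
Clause 1: 1 positive -> definite
Clause 2: 1 positive -> definite
Clause 3: 3 positive -> not definite
Clause 4: 2 positive -> not definite
Clause 5: 2 positive -> not definite
Clause 6: 3 positive -> not definite
Clause 7: 0 positive -> not definite
Clause 8: 2 positive -> not definite
Definite clause count = 2.

2


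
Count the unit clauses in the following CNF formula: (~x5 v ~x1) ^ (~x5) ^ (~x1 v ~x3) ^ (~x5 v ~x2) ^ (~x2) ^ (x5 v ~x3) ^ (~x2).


A unit clause contains exactly one literal.
Unit clauses found: (~x5), (~x2), (~x2).
Count = 3.

3


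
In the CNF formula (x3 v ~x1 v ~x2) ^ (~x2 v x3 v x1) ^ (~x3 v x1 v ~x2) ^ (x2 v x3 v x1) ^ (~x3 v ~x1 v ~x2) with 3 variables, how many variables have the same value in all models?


Find all satisfying assignments: 3 model(s).
Check which variables have the same value in every model.
Fixed variables: x2=F.
Backbone size = 1.

1


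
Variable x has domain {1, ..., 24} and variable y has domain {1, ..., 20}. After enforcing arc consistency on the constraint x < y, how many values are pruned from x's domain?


For the constraint x < y, x needs a supporting value in y's domain.
x can be at most 19 (one less than y's maximum).
Valid x values from domain: 19 out of 24.
Pruned = 24 - 19 = 5.

5


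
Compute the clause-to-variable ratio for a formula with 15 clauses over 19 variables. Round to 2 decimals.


Clause-to-variable ratio = clauses / variables.
15 / 19 = 0.79.

0.79


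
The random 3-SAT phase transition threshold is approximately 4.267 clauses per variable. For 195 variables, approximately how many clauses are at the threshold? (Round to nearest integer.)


The 3-SAT phase transition occurs at approximately 4.267 clauses per variable.
m = 4.267 * 195 = 832.065.
Rounded to nearest integer: 832.

832


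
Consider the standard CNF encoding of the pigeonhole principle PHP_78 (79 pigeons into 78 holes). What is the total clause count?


The PHP encoding has two parts:
1) At-least-one-hole clauses: 79 (one per pigeon, each with 78 literals).
2) At-most-one-pigeon-per-hole clauses: 78 holes * C(79,2) = 78 * 3081 = 240318.
Total clauses = 79 + 240318 = 240397.

240397


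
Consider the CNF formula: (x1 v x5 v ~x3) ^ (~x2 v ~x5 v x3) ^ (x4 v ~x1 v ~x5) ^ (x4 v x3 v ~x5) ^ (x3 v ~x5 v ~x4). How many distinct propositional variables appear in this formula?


Identify each distinct variable in the formula.
Variables found: x1, x2, x3, x4, x5.
Total distinct variables = 5.

5


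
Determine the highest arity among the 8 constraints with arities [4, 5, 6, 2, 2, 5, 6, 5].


The arities are: 4, 5, 6, 2, 2, 5, 6, 5.
Scan for the maximum value.
Maximum arity = 6.

6


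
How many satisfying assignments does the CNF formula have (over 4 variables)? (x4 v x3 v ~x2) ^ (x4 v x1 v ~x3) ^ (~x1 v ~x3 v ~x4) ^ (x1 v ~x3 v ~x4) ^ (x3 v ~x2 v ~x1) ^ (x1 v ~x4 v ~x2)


Enumerate all 16 truth assignments over 4 variables.
Test each against every clause.
Satisfying assignments found: 6.

6


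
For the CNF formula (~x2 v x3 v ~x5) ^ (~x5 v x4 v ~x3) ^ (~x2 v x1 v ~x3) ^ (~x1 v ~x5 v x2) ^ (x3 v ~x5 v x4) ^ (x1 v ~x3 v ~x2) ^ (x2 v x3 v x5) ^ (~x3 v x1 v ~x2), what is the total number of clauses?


Each group enclosed in parentheses joined by ^ is one clause.
Counting the conjuncts: 8 clauses.

8


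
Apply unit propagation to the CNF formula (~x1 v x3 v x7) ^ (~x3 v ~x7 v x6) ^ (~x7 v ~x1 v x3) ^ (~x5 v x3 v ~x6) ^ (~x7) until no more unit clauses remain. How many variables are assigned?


Unit propagation repeatedly assigns the literal in any unit clause, then simplifies.
Assignments in order: x7 = F.
No further unit clauses remain.
Total variables assigned = 1.

1


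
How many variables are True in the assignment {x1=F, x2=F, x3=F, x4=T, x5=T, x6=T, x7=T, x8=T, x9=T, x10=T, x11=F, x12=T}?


The weight is the number of variables assigned True.
True variables: x4, x5, x6, x7, x8, x9, x10, x12.
Weight = 8.

8


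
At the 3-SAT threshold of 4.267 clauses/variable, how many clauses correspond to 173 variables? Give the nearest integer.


The 3-SAT phase transition occurs at approximately 4.267 clauses per variable.
m = 4.267 * 173 = 738.191.
Rounded to nearest integer: 738.

738


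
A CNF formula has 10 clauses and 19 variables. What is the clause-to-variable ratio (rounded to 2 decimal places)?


Clause-to-variable ratio = clauses / variables.
10 / 19 = 0.53.

0.53


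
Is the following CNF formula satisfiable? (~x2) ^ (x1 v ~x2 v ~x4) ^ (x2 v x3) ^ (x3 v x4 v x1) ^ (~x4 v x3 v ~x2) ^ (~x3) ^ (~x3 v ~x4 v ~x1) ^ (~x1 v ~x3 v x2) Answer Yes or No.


Check all 16 possible truth assignments.
Number of satisfying assignments found: 0.
The formula is unsatisfiable.

No


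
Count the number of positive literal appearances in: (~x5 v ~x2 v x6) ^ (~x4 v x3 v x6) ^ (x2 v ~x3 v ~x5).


Scan each clause for unnegated literals.
Clause 1: 1 positive; Clause 2: 2 positive; Clause 3: 1 positive.
Total positive literal occurrences = 4.

4


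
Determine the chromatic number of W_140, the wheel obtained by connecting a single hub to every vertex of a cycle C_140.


W_140 consists of the cycle C_140 together with a hub vertex adjacent to every cycle vertex.
The cycle C_140 needs 2 colors (even cycle -> 2).
The hub is adjacent to every cycle vertex, so it must receive a new color distinct from all of them.
Chromatic number = 2 + 1 = 3.

3


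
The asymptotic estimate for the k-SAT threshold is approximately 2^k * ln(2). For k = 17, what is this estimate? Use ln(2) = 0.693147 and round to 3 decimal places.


Using the asymptotic formula: threshold ~ 2^k * ln(2).
2^17 = 131072.
131072 * 0.693147 = 90852.164.

90852.164


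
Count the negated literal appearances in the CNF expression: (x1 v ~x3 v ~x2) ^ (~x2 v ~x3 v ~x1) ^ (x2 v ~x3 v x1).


Scan each clause for negated literals.
Clause 1: 2 negative; Clause 2: 3 negative; Clause 3: 1 negative.
Total negative literal occurrences = 6.

6


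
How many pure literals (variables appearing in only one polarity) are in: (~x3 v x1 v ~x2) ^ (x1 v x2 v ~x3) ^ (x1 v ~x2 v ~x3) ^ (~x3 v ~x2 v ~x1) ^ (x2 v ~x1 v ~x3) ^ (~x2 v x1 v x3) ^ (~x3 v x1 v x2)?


A pure literal appears in only one polarity across all clauses.
No pure literals found.
Count = 0.

0


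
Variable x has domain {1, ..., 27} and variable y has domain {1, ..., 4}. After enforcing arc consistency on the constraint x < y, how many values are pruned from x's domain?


For the constraint x < y, x needs a supporting value in y's domain.
x can be at most 3 (one less than y's maximum).
Valid x values from domain: 3 out of 27.
Pruned = 27 - 3 = 24.

24


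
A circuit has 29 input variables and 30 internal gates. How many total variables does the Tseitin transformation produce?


The Tseitin transformation introduces one auxiliary variable per gate.
Total variables = inputs + gates = 29 + 30 = 59.

59


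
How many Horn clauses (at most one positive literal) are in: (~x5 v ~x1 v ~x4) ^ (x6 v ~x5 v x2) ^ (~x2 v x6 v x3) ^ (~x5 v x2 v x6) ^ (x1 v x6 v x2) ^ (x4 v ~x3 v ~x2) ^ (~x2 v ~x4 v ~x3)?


A Horn clause has at most one positive literal.
Clause 1: 0 positive lit(s) -> Horn
Clause 2: 2 positive lit(s) -> not Horn
Clause 3: 2 positive lit(s) -> not Horn
Clause 4: 2 positive lit(s) -> not Horn
Clause 5: 3 positive lit(s) -> not Horn
Clause 6: 1 positive lit(s) -> Horn
Clause 7: 0 positive lit(s) -> Horn
Total Horn clauses = 3.

3


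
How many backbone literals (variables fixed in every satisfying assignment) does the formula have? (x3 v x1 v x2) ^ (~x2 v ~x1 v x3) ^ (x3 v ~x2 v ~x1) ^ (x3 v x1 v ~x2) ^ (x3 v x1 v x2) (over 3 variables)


Find all satisfying assignments: 5 model(s).
Check which variables have the same value in every model.
No variable is fixed across all models.
Backbone size = 0.

0


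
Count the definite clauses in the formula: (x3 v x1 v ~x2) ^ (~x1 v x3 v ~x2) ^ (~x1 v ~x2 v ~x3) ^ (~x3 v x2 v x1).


A definite clause has exactly one positive literal.
Clause 1: 2 positive -> not definite
Clause 2: 1 positive -> definite
Clause 3: 0 positive -> not definite
Clause 4: 2 positive -> not definite
Definite clause count = 1.

1


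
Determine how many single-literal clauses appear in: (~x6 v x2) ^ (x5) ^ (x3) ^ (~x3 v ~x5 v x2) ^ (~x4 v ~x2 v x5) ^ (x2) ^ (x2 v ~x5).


A unit clause contains exactly one literal.
Unit clauses found: (x5), (x3), (x2).
Count = 3.

3


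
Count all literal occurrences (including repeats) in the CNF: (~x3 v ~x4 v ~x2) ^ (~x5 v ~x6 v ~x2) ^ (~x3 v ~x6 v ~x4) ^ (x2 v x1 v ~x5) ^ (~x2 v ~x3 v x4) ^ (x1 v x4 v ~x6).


Clause lengths: 3, 3, 3, 3, 3, 3.
Sum = 3 + 3 + 3 + 3 + 3 + 3 = 18.

18


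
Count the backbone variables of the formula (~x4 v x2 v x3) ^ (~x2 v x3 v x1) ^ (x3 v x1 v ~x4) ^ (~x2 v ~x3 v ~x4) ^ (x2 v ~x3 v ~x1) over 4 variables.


Find all satisfying assignments: 8 model(s).
Check which variables have the same value in every model.
No variable is fixed across all models.
Backbone size = 0.

0


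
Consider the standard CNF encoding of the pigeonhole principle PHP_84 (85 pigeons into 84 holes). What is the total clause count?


The PHP encoding has two parts:
1) At-least-one-hole clauses: 85 (one per pigeon, each with 84 literals).
2) At-most-one-pigeon-per-hole clauses: 84 holes * C(85,2) = 84 * 3570 = 299880.
Total clauses = 85 + 299880 = 299965.

299965


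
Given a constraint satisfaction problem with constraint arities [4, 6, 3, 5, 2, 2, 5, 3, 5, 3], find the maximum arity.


The arities are: 4, 6, 3, 5, 2, 2, 5, 3, 5, 3.
Scan for the maximum value.
Maximum arity = 6.

6


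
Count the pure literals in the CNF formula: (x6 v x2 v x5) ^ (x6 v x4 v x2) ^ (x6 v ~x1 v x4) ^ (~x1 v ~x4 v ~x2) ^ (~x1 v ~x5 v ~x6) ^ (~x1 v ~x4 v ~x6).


A pure literal appears in only one polarity across all clauses.
Pure literals: x1 (negative only).
Count = 1.

1


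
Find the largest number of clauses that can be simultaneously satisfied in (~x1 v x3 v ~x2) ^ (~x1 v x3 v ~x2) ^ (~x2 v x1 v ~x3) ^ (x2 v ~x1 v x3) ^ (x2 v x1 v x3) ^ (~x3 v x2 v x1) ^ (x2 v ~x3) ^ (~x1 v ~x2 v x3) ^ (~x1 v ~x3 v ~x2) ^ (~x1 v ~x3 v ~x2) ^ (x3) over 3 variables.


Enumerate all 8 truth assignments.
For each, count how many of the 11 clauses are satisfied.
The formula is not fully satisfiable, so the maximum is below 11.
Maximum simultaneously satisfiable clauses = 10.

10


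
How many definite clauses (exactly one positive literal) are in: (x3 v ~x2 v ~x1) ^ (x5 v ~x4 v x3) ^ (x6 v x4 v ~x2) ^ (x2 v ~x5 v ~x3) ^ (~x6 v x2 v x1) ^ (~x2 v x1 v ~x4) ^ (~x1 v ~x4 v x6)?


A definite clause has exactly one positive literal.
Clause 1: 1 positive -> definite
Clause 2: 2 positive -> not definite
Clause 3: 2 positive -> not definite
Clause 4: 1 positive -> definite
Clause 5: 2 positive -> not definite
Clause 6: 1 positive -> definite
Clause 7: 1 positive -> definite
Definite clause count = 4.

4


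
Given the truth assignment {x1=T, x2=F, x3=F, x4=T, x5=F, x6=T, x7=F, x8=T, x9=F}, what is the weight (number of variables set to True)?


The weight is the number of variables assigned True.
True variables: x1, x4, x6, x8.
Weight = 4.

4


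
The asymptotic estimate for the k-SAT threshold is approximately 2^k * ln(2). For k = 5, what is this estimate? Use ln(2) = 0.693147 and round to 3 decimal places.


Using the asymptotic formula: threshold ~ 2^k * ln(2).
2^5 = 32.
32 * 0.693147 = 22.181.

22.181


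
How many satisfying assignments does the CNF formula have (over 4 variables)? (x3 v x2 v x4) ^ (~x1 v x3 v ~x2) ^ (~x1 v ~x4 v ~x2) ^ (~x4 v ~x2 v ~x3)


Enumerate all 16 truth assignments over 4 variables.
Test each against every clause.
Satisfying assignments found: 10.

10


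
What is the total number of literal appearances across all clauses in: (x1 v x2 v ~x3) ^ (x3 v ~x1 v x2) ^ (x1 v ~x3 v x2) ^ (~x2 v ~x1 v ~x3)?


Clause lengths: 3, 3, 3, 3.
Sum = 3 + 3 + 3 + 3 = 12.

12


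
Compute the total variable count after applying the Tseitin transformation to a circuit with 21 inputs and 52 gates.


The Tseitin transformation introduces one auxiliary variable per gate.
Total variables = inputs + gates = 21 + 52 = 73.

73


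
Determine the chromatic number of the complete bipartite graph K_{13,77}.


K_{13,77} is bipartite by definition: the two parts are independent sets, with every edge crossing between them.
Color all vertices in one part with color 1 and all vertices in the other part with color 2.
Since the graph has at least one edge, one color does not suffice.
Chromatic number = 2.

2


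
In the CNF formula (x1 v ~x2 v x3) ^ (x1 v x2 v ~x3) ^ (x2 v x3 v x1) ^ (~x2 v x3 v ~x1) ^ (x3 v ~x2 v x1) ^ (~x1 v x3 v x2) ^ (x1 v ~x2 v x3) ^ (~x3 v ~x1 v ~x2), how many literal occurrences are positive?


Scan each clause for unnegated literals.
Clause 1: 2 positive; Clause 2: 2 positive; Clause 3: 3 positive; Clause 4: 1 positive; Clause 5: 2 positive; Clause 6: 2 positive; Clause 7: 2 positive; Clause 8: 0 positive.
Total positive literal occurrences = 14.

14


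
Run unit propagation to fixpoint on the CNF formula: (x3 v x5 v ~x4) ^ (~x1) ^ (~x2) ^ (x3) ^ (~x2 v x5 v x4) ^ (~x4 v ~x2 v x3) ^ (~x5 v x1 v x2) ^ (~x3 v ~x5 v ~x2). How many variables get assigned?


Unit propagation repeatedly assigns the literal in any unit clause, then simplifies.
Assignments in order: x1 = F, x2 = F, x3 = T, x5 = F.
No further unit clauses remain.
Total variables assigned = 4.

4


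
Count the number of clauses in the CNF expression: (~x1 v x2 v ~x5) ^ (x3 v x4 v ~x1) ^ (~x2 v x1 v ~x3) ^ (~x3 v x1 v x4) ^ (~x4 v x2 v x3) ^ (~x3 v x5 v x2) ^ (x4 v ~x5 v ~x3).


Each group enclosed in parentheses joined by ^ is one clause.
Counting the conjuncts: 7 clauses.

7


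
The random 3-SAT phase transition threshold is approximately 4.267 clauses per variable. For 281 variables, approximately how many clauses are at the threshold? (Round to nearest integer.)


The 3-SAT phase transition occurs at approximately 4.267 clauses per variable.
m = 4.267 * 281 = 1199.027.
Rounded to nearest integer: 1199.

1199


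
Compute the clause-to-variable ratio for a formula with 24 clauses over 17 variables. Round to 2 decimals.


Clause-to-variable ratio = clauses / variables.
24 / 17 = 1.41.

1.41


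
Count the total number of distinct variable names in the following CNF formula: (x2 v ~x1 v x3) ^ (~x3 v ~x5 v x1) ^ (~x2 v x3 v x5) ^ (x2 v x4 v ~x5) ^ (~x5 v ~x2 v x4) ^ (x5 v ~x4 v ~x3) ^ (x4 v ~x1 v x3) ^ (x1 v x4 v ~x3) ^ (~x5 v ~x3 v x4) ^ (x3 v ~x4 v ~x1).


Identify each distinct variable in the formula.
Variables found: x1, x2, x3, x4, x5.
Total distinct variables = 5.

5


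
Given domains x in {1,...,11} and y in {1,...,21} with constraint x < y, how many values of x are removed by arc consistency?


For the constraint x < y, x needs a supporting value in y's domain.
x can be at most 20 (one less than y's maximum).
Valid x values from domain: 11 out of 11.
Pruned = 11 - 11 = 0.

0


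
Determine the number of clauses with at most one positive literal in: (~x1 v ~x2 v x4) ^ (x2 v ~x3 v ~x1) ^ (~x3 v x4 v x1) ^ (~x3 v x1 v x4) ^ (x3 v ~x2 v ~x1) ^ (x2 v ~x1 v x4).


A Horn clause has at most one positive literal.
Clause 1: 1 positive lit(s) -> Horn
Clause 2: 1 positive lit(s) -> Horn
Clause 3: 2 positive lit(s) -> not Horn
Clause 4: 2 positive lit(s) -> not Horn
Clause 5: 1 positive lit(s) -> Horn
Clause 6: 2 positive lit(s) -> not Horn
Total Horn clauses = 3.

3


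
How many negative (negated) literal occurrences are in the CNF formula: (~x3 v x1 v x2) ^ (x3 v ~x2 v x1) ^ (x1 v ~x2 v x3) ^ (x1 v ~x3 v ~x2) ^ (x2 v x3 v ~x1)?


Scan each clause for negated literals.
Clause 1: 1 negative; Clause 2: 1 negative; Clause 3: 1 negative; Clause 4: 2 negative; Clause 5: 1 negative.
Total negative literal occurrences = 6.

6


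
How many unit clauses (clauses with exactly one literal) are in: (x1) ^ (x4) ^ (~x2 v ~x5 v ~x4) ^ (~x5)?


A unit clause contains exactly one literal.
Unit clauses found: (x1), (x4), (~x5).
Count = 3.

3


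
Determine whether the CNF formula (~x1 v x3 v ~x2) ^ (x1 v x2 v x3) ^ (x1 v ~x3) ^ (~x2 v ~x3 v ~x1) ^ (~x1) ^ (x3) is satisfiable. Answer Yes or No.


Check all 8 possible truth assignments.
Number of satisfying assignments found: 0.
The formula is unsatisfiable.

No


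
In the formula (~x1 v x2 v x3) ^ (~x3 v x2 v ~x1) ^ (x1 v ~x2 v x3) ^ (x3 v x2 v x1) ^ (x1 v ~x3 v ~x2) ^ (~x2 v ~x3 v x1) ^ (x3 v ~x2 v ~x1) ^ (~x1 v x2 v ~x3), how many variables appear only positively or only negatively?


A pure literal appears in only one polarity across all clauses.
No pure literals found.
Count = 0.

0


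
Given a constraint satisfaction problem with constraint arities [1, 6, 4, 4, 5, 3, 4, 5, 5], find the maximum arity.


The arities are: 1, 6, 4, 4, 5, 3, 4, 5, 5.
Scan for the maximum value.
Maximum arity = 6.

6


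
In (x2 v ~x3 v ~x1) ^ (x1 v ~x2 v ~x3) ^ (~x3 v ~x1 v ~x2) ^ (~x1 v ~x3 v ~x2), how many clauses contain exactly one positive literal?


A definite clause has exactly one positive literal.
Clause 1: 1 positive -> definite
Clause 2: 1 positive -> definite
Clause 3: 0 positive -> not definite
Clause 4: 0 positive -> not definite
Definite clause count = 2.

2


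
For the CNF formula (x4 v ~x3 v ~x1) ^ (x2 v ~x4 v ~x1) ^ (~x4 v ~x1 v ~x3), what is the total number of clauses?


Each group enclosed in parentheses joined by ^ is one clause.
Counting the conjuncts: 3 clauses.

3


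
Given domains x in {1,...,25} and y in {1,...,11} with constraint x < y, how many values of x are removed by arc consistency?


For the constraint x < y, x needs a supporting value in y's domain.
x can be at most 10 (one less than y's maximum).
Valid x values from domain: 10 out of 25.
Pruned = 25 - 10 = 15.

15


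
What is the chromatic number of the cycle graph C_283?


An odd cycle cannot be 2-colored: alternating two colors around the cycle returns to the start with a conflict.
Since 283 is odd, three colors are required (and three suffice).
Chromatic number = 3.

3


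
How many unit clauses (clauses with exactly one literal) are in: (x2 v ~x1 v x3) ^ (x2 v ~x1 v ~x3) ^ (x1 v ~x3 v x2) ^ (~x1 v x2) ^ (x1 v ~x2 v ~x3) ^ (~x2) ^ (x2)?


A unit clause contains exactly one literal.
Unit clauses found: (~x2), (x2).
Count = 2.

2


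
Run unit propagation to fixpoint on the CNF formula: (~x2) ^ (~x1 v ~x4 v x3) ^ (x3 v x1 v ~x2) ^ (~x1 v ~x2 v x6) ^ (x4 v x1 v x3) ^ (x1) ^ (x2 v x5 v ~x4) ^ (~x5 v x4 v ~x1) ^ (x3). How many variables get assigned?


Unit propagation repeatedly assigns the literal in any unit clause, then simplifies.
Assignments in order: x2 = F, x1 = T, x3 = T.
No further unit clauses remain.
Total variables assigned = 3.

3


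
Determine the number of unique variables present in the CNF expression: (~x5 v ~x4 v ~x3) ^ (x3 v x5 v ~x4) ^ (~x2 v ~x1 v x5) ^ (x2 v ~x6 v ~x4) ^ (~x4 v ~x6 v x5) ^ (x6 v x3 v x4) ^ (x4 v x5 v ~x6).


Identify each distinct variable in the formula.
Variables found: x1, x2, x3, x4, x5, x6.
Total distinct variables = 6.

6


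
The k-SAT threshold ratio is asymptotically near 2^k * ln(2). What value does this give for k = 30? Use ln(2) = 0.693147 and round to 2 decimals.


Using the asymptotic formula: threshold ~ 2^k * ln(2).
2^30 = 1073741824.
1073741824 * 0.693147 = 744260924.08.

744260924.08


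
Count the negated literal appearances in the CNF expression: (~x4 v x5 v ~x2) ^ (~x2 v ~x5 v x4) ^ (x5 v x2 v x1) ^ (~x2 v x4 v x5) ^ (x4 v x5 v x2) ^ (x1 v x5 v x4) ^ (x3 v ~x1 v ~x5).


Scan each clause for negated literals.
Clause 1: 2 negative; Clause 2: 2 negative; Clause 3: 0 negative; Clause 4: 1 negative; Clause 5: 0 negative; Clause 6: 0 negative; Clause 7: 2 negative.
Total negative literal occurrences = 7.

7


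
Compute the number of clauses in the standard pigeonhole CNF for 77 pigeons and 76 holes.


The PHP encoding has two parts:
1) At-least-one-hole clauses: 77 (one per pigeon, each with 76 literals).
2) At-most-one-pigeon-per-hole clauses: 76 holes * C(77,2) = 76 * 2926 = 222376.
Total clauses = 77 + 222376 = 222453.

222453


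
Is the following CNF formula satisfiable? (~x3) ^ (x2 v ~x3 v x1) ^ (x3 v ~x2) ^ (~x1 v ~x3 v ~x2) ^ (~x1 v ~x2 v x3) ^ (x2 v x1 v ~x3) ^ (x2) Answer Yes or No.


Check all 8 possible truth assignments.
Number of satisfying assignments found: 0.
The formula is unsatisfiable.

No


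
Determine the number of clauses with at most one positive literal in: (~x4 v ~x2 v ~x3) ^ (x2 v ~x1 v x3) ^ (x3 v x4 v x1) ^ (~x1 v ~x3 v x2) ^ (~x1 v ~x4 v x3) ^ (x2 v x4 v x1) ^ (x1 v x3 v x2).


A Horn clause has at most one positive literal.
Clause 1: 0 positive lit(s) -> Horn
Clause 2: 2 positive lit(s) -> not Horn
Clause 3: 3 positive lit(s) -> not Horn
Clause 4: 1 positive lit(s) -> Horn
Clause 5: 1 positive lit(s) -> Horn
Clause 6: 3 positive lit(s) -> not Horn
Clause 7: 3 positive lit(s) -> not Horn
Total Horn clauses = 3.

3


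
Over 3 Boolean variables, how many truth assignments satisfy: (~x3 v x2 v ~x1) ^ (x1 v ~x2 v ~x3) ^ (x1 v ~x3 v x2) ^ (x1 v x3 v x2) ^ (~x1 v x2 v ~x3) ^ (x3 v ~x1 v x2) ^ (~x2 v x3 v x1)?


Enumerate all 8 truth assignments over 3 variables.
Test each against every clause.
Satisfying assignments found: 2.

2


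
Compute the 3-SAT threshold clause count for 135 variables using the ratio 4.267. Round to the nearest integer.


The 3-SAT phase transition occurs at approximately 4.267 clauses per variable.
m = 4.267 * 135 = 576.045.
Rounded to nearest integer: 576.

576


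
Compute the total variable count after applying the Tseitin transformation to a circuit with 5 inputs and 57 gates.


The Tseitin transformation introduces one auxiliary variable per gate.
Total variables = inputs + gates = 5 + 57 = 62.

62


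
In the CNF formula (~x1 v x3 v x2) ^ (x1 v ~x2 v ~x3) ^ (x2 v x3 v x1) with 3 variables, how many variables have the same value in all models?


Find all satisfying assignments: 5 model(s).
Check which variables have the same value in every model.
No variable is fixed across all models.
Backbone size = 0.

0


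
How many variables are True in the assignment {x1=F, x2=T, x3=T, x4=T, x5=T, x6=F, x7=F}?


The weight is the number of variables assigned True.
True variables: x2, x3, x4, x5.
Weight = 4.

4


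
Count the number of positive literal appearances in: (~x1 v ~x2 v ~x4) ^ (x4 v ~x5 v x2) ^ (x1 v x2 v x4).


Scan each clause for unnegated literals.
Clause 1: 0 positive; Clause 2: 2 positive; Clause 3: 3 positive.
Total positive literal occurrences = 5.

5


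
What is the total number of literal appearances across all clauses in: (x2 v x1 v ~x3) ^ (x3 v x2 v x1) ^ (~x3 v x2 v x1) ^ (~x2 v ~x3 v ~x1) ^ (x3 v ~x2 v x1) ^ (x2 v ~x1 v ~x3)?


Clause lengths: 3, 3, 3, 3, 3, 3.
Sum = 3 + 3 + 3 + 3 + 3 + 3 = 18.

18


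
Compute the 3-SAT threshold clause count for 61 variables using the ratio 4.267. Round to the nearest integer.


The 3-SAT phase transition occurs at approximately 4.267 clauses per variable.
m = 4.267 * 61 = 260.287.
Rounded to nearest integer: 260.

260


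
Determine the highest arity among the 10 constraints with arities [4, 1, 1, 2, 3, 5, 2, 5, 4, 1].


The arities are: 4, 1, 1, 2, 3, 5, 2, 5, 4, 1.
Scan for the maximum value.
Maximum arity = 5.

5


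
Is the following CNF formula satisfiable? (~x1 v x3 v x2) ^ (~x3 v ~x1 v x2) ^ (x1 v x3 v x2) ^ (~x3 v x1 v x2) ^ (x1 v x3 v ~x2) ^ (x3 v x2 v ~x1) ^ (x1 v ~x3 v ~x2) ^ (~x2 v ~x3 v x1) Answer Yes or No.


Check all 8 possible truth assignments.
Number of satisfying assignments found: 2.
The formula is satisfiable.

Yes


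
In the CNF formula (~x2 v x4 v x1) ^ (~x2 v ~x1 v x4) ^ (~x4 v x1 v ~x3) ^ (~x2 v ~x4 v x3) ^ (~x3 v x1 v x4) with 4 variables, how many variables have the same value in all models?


Find all satisfying assignments: 7 model(s).
Check which variables have the same value in every model.
No variable is fixed across all models.
Backbone size = 0.

0


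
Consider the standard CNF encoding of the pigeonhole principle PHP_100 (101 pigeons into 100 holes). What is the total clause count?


The PHP encoding has two parts:
1) At-least-one-hole clauses: 101 (one per pigeon, each with 100 literals).
2) At-most-one-pigeon-per-hole clauses: 100 holes * C(101,2) = 100 * 5050 = 505000.
Total clauses = 101 + 505000 = 505101.

505101


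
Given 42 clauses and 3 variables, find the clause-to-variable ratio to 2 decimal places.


Clause-to-variable ratio = clauses / variables.
42 / 3 = 14.0.

14.0


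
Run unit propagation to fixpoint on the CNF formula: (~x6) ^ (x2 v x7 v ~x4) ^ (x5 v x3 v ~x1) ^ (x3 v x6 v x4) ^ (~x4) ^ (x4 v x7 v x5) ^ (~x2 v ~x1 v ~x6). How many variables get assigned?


Unit propagation repeatedly assigns the literal in any unit clause, then simplifies.
Assignments in order: x6 = F, x4 = F, x3 = T.
No further unit clauses remain.
Total variables assigned = 3.

3


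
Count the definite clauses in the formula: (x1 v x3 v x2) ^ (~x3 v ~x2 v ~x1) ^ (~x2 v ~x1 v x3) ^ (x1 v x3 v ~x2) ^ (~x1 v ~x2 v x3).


A definite clause has exactly one positive literal.
Clause 1: 3 positive -> not definite
Clause 2: 0 positive -> not definite
Clause 3: 1 positive -> definite
Clause 4: 2 positive -> not definite
Clause 5: 1 positive -> definite
Definite clause count = 2.

2


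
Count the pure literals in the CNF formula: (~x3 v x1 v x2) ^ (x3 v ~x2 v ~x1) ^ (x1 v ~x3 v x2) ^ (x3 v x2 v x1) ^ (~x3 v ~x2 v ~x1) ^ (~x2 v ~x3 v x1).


A pure literal appears in only one polarity across all clauses.
No pure literals found.
Count = 0.

0


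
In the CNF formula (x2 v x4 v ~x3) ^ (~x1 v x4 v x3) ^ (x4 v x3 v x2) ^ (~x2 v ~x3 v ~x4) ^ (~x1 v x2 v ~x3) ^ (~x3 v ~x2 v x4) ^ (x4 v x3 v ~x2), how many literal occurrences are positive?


Scan each clause for unnegated literals.
Clause 1: 2 positive; Clause 2: 2 positive; Clause 3: 3 positive; Clause 4: 0 positive; Clause 5: 1 positive; Clause 6: 1 positive; Clause 7: 2 positive.
Total positive literal occurrences = 11.

11


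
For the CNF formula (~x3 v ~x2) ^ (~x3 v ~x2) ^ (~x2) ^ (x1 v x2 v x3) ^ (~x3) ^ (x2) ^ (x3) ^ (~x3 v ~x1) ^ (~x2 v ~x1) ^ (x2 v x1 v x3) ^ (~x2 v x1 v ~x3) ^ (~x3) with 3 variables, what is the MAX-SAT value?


Enumerate all 8 truth assignments.
For each, count how many of the 12 clauses are satisfied.
The formula is not fully satisfiable, so the maximum is below 12.
Maximum simultaneously satisfiable clauses = 10.

10


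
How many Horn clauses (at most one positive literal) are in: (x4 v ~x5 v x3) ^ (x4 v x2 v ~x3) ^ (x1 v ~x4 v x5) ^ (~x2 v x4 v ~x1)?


A Horn clause has at most one positive literal.
Clause 1: 2 positive lit(s) -> not Horn
Clause 2: 2 positive lit(s) -> not Horn
Clause 3: 2 positive lit(s) -> not Horn
Clause 4: 1 positive lit(s) -> Horn
Total Horn clauses = 1.

1
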